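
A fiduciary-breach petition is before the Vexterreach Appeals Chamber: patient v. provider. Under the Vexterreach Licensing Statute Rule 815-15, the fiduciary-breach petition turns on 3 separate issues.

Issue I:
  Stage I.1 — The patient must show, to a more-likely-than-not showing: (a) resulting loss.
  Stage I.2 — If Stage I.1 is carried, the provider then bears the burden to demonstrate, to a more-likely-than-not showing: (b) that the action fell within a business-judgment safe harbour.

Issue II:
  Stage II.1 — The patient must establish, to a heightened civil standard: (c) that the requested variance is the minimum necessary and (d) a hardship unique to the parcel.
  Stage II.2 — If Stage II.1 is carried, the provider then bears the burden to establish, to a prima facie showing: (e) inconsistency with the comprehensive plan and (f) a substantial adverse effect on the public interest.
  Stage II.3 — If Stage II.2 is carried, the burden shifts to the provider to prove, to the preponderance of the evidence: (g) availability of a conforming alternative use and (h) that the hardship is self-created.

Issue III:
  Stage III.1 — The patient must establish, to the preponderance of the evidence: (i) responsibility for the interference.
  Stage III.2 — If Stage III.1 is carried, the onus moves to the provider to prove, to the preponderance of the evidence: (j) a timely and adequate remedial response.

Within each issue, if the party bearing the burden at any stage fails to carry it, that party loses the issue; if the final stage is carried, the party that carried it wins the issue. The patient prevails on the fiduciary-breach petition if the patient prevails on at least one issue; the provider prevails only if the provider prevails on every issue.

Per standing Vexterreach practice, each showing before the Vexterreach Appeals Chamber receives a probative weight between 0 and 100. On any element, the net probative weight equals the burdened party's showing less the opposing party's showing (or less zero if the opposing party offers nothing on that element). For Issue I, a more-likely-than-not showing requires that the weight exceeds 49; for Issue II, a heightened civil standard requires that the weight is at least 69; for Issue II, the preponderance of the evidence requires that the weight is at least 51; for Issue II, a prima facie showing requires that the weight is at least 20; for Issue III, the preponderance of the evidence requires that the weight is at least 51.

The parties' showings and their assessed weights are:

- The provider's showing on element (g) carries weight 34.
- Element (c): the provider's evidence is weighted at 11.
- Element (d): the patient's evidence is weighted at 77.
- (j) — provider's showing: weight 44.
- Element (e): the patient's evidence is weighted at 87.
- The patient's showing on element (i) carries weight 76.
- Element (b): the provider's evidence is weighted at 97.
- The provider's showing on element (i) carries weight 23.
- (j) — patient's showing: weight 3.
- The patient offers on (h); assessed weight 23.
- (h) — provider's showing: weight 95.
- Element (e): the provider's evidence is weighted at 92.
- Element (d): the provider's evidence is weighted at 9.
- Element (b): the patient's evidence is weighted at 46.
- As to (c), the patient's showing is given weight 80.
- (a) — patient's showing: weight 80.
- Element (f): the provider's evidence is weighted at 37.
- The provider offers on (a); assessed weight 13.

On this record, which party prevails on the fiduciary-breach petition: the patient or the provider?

patient

— Issue I —
At Stage I.1 the patient must meet a more-likely-than-not showing (weight exceeds 49): on (a) the weight is 80 less the opposing 13 gives net 67, > 49, so (a) meets the standard.
  Stage I.1 carried; the burden shifts to the provider.
At Stage I.2 the provider must meet a more-likely-than-not showing (weight exceeds 49): on (b) the weight is 97 less the opposing 46 gives net 51, which does exceed 49, so (b) meets the standard.
  Stage I.2 carried; the final stage is satisfied.
All stages carried — the provider prevails on this issue.
— Issue II —
At Stage II.1 the patient must meet a heightened civil standard (weight is at least 69): on (c) the weight is 80 less the opposing 11 gives net 69, which does reach 69, so (c) meets the standard; on (d) the weight is 77 less the opposing 9 gives net 68, < 69, so (d) does not meet the standard.
  The patient does not carry Stage II.1.
So the provider prevails on this issue.
— Issue III —
Stage III.1 (patient, the preponderance of the evidence, weight is at least 51): (i) net 76−23=53 ≥ 51 — meets.
  All elements met. The burden passes to the provider.
Stage III.2 (provider, the preponderance of the evidence, weight is at least 51): (j) net 44−3=41 < 51 — fails.
  Stage III.2 not carried; the provider fails its burden.
The analysis ends at Stage III.2; the patient prevails on this issue.
Per-issue: Issue I → provider; Issue II → provider; Issue III → patient. The patient must prevail on at least one issue; overall, the patient prevails.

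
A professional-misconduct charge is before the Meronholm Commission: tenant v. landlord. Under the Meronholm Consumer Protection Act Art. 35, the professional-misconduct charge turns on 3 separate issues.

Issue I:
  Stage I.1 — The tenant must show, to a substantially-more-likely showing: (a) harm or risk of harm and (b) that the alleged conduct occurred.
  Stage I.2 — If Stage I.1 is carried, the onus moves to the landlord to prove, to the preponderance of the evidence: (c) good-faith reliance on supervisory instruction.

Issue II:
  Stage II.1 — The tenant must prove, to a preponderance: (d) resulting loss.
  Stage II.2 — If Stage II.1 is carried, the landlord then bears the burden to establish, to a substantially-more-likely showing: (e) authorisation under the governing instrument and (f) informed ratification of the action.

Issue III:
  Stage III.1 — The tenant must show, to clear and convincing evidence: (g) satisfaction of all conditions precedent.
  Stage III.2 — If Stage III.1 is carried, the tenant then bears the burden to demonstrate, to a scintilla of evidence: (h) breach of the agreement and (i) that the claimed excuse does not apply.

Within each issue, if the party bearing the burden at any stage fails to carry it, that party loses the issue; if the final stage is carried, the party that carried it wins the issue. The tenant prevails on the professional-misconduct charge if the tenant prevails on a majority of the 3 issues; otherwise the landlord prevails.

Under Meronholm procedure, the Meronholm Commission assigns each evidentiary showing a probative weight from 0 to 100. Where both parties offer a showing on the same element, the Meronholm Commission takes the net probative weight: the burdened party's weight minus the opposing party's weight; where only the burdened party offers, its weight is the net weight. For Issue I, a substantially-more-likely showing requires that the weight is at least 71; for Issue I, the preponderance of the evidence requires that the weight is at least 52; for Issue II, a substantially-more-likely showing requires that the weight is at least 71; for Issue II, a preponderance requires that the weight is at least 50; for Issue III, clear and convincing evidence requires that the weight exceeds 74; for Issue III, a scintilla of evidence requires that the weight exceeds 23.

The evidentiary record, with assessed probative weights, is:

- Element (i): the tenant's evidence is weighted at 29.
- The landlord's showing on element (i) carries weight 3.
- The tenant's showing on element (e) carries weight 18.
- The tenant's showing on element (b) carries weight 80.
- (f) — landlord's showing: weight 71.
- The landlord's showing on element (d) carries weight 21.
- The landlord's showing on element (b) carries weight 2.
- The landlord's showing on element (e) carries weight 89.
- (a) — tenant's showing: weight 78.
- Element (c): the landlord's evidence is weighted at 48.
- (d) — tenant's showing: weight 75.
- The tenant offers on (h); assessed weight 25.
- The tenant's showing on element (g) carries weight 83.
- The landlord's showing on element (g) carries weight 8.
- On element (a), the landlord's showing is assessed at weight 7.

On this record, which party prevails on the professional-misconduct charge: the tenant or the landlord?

— Issue I —
Stage I.1 (tenant, a substantially-more-likely showing, weight is at least 71): (a) net 78−7=71 ≥ 71 — meets; (b) net 80−2=78 ≥ 71 — meets.
  Stage I.1 is satisfied; the onus moves to the landlord.
Stage I.2 (landlord, the preponderance of the evidence, weight is at least 52): (c) 48 < 52 — fails.
  Stage I.2 not carried; the landlord fails its burden.
The analysis ends at Stage I.2; the tenant prevails on this issue.
— Issue II —
Stage II.1 (tenant, a preponderance, weight is at least 50): (d) net 75−21=54 ≥ 50 — meets.
  The tenant carries Stage II.1; the landlord now bears the burden.
Stage II.2 (landlord, a substantially-more-likely showing, weight is at least 71): (e) net 89−18=71 ≥ 71 — meets; (f) 71 ≥ 71 — meets.
  Stage II.2 carried; the final stage is satisfied.
All stages carried — the landlord prevails on this issue.
— Issue III —
At Stage III.1 the tenant must meet clear and convincing evidence (weight exceeds 74): on (g) the weight is 83 less the opposing 8 gives net 75, which does exceed 74, so (g) meets the standard.
  All elements met. The tenant retains the burden for Stage III.2.
At Stage III.2 the tenant must meet a scintilla of evidence (weight exceeds 23): on (h) the weight is 25, which does exceed 23, so (h) meets the standard; on (i) the weight is 29 less the opposing 3 gives net 26, > 23, so (i) meets the standard.
  All elements met at the final stage.
All stages carried — the tenant prevails on this issue.
Per-issue: Issue I → tenant; Issue II → landlord; Issue III → tenant. The tenant must prevail on a majority of issues; overall, the tenant prevails.

tenant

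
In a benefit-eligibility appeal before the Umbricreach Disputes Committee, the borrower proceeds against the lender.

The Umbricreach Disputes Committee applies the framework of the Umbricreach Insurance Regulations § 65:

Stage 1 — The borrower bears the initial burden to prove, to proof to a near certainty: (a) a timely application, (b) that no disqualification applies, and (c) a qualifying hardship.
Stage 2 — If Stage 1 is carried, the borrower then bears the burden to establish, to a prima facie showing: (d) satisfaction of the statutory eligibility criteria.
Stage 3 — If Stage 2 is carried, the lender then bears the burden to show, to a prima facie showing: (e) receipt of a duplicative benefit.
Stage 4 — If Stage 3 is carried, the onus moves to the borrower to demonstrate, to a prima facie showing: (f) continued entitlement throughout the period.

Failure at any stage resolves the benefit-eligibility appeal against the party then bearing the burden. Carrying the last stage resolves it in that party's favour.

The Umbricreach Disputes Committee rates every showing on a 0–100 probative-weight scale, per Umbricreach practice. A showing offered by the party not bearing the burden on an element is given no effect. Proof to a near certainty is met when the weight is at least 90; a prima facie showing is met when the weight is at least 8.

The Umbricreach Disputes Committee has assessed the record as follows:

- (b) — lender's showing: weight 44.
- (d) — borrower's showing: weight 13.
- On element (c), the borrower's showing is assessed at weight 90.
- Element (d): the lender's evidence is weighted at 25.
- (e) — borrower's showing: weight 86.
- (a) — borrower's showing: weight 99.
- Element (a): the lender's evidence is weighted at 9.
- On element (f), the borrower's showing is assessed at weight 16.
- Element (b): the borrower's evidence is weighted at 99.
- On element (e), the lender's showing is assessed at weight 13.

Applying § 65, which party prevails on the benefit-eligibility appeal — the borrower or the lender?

Stage 1 — burden on borrower; standard: proof to a near certainty (weight is at least 90).
    (a): 99 (lender's 9 disregarded) ≥ 90 [met]
    (b): 99 (lender's 44 disregarded) ≥ 90 [met]
    (c): 90 ≥ 90 [met]
  Stage 1 is satisfied; the borrower continues to bear the burden.
Stage 2 — burden on borrower; standard: a prima facie showing (weight is at least 8).
    (d): 13 (lender's 25 disregarded) ≥ 8 [met]
  Stage 2 carried; the burden shifts to the lender.
Stage 3 — burden on lender; standard: a prima facie showing (weight is at least 8).
    (e): 13 (borrower's 86 disregarded) ≥ 8 [met]
  Stage 3 carried; the burden shifts to the borrower.
Stage 4 — burden on borrower; standard: a prima facie showing (weight is at least 8).
    (f): 16 ≥ 8 [met]
  The borrower carries the last stage.
All stages carried — the borrower prevails.

borrower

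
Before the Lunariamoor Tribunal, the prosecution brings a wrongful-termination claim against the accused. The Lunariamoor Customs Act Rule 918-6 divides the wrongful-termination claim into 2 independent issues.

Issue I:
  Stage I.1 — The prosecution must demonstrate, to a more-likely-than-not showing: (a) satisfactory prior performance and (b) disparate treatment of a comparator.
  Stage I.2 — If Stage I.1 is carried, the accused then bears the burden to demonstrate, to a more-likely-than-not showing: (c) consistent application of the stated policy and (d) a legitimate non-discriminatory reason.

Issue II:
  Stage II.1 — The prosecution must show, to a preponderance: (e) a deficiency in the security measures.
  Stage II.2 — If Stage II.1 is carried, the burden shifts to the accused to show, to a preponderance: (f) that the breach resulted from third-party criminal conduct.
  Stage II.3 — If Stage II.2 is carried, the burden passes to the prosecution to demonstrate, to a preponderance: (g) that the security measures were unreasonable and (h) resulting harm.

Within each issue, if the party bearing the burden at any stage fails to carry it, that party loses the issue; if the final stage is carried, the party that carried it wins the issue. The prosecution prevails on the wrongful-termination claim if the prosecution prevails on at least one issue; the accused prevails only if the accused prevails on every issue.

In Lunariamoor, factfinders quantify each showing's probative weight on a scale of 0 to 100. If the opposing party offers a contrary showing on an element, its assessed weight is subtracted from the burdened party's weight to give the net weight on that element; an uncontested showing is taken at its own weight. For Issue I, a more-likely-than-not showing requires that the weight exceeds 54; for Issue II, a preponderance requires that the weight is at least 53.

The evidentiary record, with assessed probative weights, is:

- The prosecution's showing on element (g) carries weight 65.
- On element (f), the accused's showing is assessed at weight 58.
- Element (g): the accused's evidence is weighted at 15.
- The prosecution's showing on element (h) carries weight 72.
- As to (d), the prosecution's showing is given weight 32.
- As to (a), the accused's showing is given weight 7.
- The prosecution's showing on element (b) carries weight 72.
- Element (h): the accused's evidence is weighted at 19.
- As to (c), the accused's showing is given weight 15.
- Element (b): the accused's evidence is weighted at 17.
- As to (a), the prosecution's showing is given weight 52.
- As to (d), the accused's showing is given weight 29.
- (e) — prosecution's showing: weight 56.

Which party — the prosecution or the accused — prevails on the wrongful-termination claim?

accused

— Issue I —
Stage I.1 — burden on prosecution; standard: a more-likely-than-not showing (weight exceeds 54).
    (a): 52 − 7 = 45 ≤ 54 [not met]
    (b): 72 − 17 = 55 > 54 [met]
  The prosecution does not carry Stage I.1.
The accused prevails on this issue.
— Issue II —
Stage II.1 (prosecution, a preponderance, weight is at least 53): (e) 56 ≥ 53 — meets.
  All elements met. The burden passes to the accused.
Stage II.2 (accused, a preponderance, weight is at least 53): (f) 58 ≥ 53 — meets.
  Stage II.2 is satisfied; the onus moves to the prosecution.
Stage II.3 (prosecution, a preponderance, weight is at least 53): (g) net 65−15=50 < 53 — fails; (h) net 72−19=53 ≥ 53 — meets.
  The prosecution does not carry Stage II.3.
The accused prevails on this issue.
Per-issue: Issue I → accused; Issue II → accused. The prosecution must prevail on at least one issue; overall, the accused prevails.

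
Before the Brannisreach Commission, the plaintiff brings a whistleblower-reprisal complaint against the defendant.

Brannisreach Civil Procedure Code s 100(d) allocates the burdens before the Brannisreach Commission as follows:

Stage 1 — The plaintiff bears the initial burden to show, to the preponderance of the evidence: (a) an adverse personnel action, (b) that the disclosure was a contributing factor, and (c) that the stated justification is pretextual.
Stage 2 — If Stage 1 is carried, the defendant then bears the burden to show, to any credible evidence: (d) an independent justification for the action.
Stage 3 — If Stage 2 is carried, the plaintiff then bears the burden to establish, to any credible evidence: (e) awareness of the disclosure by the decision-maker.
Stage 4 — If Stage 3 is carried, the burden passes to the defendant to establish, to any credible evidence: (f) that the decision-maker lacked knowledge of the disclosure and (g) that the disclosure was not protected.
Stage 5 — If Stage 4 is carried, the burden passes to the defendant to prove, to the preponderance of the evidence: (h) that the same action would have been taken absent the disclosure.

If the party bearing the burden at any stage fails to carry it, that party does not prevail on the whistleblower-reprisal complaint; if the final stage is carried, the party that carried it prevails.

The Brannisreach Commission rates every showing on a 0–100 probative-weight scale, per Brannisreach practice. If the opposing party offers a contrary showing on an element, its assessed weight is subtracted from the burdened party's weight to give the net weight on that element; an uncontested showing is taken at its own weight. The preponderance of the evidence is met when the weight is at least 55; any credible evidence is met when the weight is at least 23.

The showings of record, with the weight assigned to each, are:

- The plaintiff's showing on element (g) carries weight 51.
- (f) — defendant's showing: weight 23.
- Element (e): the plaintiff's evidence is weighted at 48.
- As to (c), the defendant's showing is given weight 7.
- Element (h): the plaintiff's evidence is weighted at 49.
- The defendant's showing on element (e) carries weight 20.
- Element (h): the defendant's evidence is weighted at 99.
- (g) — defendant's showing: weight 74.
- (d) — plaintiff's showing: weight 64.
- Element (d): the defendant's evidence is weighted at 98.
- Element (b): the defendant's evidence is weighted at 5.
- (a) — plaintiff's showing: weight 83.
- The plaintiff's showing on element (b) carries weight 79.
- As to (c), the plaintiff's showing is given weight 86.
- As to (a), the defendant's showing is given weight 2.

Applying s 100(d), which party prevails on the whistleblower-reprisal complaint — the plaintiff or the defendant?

plaintiff

Stage 1 — burden on plaintiff; standard: the preponderance of the evidence (weight is at least 55).
    (a): 83 − 2 = 81 ≥ 55 [met]
    (b): 79 − 5 = 74 ≥ 55 [met]
    (c): 86 − 7 = 79 ≥ 55 [met]
  Stage 1 carried; the burden shifts to the defendant.
Stage 2 — burden on defendant; standard: any credible evidence (weight is at least 23).
    (d): 98 − 64 = 34 ≥ 23 [met]
  Stage 2 is satisfied; the onus moves to the plaintiff.
Stage 3 — burden on plaintiff; standard: any credible evidence (weight is at least 23).
    (e): 48 − 20 = 28 ≥ 23 [met]
  The plaintiff carries Stage 3; the defendant now bears the burden.
Stage 4 — burden on defendant; standard: any credible evidence (weight is at least 23).
    (f): 23 ≥ 23 [met]
    (g): 74 − 51 = 23 ≥ 23 [met]
  All elements met. The defendant retains the burden for Stage 5.
Stage 5 — burden on defendant; standard: the preponderance of the evidence (weight is at least 55).
    (h): 99 − 49 = 50 < 55 [not met]
  Stage 5 not carried; the defendant fails its burden.
So the plaintiff prevails.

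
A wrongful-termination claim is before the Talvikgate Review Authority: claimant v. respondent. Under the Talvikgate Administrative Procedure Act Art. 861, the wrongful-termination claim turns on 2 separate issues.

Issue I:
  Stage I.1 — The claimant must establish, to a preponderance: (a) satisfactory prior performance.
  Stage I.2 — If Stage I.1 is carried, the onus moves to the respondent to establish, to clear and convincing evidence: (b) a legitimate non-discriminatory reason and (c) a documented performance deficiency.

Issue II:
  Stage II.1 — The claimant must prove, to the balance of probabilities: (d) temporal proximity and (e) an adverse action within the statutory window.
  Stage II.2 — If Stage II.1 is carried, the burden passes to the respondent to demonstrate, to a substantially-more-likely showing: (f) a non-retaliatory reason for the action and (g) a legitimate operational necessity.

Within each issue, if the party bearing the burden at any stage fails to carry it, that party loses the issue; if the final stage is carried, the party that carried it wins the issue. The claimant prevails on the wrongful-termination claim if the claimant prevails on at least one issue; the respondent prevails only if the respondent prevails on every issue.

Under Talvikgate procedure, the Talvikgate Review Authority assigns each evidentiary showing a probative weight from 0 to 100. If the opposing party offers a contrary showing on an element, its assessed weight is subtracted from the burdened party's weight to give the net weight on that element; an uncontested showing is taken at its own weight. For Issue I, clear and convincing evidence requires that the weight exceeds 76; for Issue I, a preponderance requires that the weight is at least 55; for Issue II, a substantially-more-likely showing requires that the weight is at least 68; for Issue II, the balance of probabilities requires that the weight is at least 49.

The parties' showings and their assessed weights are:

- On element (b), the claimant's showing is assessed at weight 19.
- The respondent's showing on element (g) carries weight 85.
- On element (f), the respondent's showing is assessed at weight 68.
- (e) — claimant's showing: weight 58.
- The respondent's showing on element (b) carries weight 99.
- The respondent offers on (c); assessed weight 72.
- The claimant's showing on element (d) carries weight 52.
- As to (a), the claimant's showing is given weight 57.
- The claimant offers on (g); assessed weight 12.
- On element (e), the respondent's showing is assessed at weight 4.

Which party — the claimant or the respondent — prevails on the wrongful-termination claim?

claimant

— Issue I —
At Stage I.1 the claimant must meet a preponderance (weight is at least 55): on (a) the weight is 57, ≥ 55, so (a) meets the standard.
  Stage I.1 carried; the burden shifts to the respondent.
At Stage I.2 the respondent must meet clear and convincing evidence (weight exceeds 76): on (b) the weight is 99 less the opposing 19 gives net 80, which does exceed 76, so (b) meets the standard; on (c) the weight is 72, ≤ 76, so (c) does not meet the standard.
  Not every element is met, so the respondent fails to carry Stage I.2.
The analysis ends at Stage I.2; the claimant prevails on this issue.
— Issue II —
At Stage II.1 the claimant must meet the balance of probabilities (weight is at least 49): on (d) the weight is 52, ≥ 49, so (d) meets the standard; on (e) the weight is 58 less the opposing 4 gives net 54, which does reach 49, so (e) meets the standard.
  Stage II.1 carried; the burden shifts to the respondent.
At Stage II.2 the respondent must meet a substantially-more-likely showing (weight is at least 68): on (f) the weight is 68, ≥ 68, so (f) meets the standard; on (g) the weight is 85 less the opposing 12 gives net 73, ≥ 68, so (g) meets the standard.
  Stage II.2 carried; the final stage is satisfied.
With every stage satisfied, the respondent prevails on this issue.
Per-issue: Issue I → claimant; Issue II → respondent. The claimant must prevail on at least one issue; overall, the claimant prevails.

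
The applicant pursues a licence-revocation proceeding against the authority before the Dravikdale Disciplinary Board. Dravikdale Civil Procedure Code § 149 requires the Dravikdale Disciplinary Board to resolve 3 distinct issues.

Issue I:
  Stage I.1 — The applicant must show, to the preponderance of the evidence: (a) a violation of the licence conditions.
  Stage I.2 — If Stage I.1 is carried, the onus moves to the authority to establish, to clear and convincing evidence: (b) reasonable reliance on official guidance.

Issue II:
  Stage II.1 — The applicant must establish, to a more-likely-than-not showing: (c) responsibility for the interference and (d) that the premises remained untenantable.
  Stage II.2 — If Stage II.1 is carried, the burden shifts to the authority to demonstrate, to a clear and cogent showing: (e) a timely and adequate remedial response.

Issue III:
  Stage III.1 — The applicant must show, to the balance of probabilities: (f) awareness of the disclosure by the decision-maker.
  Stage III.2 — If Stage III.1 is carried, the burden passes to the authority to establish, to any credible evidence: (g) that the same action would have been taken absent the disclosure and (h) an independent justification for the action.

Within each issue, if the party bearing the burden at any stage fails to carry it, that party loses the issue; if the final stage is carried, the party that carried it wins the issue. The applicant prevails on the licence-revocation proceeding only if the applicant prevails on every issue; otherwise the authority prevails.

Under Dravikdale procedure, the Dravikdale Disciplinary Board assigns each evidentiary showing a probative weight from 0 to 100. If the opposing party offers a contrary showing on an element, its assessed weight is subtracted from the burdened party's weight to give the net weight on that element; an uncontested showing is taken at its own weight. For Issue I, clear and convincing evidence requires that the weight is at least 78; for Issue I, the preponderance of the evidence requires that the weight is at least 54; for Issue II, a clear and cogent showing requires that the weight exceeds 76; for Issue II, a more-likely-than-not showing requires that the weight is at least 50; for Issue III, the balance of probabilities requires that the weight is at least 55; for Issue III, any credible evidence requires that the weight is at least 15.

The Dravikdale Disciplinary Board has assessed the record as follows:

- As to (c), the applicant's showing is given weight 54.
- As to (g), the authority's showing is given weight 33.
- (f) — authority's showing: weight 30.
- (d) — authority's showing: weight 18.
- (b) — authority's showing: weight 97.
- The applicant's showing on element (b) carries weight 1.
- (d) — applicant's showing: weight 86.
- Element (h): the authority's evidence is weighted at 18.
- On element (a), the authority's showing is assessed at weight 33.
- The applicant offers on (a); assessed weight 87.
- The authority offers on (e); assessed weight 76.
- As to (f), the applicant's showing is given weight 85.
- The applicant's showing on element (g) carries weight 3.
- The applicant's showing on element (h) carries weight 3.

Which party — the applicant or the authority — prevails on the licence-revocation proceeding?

authority

— Issue I —
Stage I.1 — burden on applicant; standard: the preponderance of the evidence (weight is at least 54).
    (a): 87 − 33 = 54 ≥ 54 [met]
  All elements met. The burden passes to the authority.
Stage I.2 — burden on authority; standard: clear and convincing evidence (weight is at least 78).
    (b): 97 − 1 = 96 ≥ 78 [met]
  All elements met at the final stage.
All stages carried — the authority prevails on this issue.
— Issue II —
Stage II.1 — burden on applicant; standard: a more-likely-than-not showing (weight is at least 50).
    (c): 54 ≥ 50 [met]
    (d): 86 − 18 = 68 ≥ 50 [met]
  All elements met. The burden passes to the authority.
Stage II.2 — burden on authority; standard: a clear and cogent showing (weight exceeds 76).
    (e): 76 ≤ 76 [not met]
  The authority does not carry Stage II.2.
The applicant prevails on this issue.
— Issue III —
Stage III.1 (applicant, the balance of probabilities, weight is at least 55): (f) net 85−30=55 ≥ 55 — meets.
  All elements met. The burden passes to the authority.
Stage III.2 (authority, any credible evidence, weight is at least 15): (g) net 33−3=30 ≥ 15 — meets; (h) net 18−3=15 ≥ 15 — meets.
  The authority carries the last stage.
Every stage carried; the authority prevails on this issue.
Per-issue: Issue I → authority; Issue II → applicant; Issue III → authority. The applicant must prevail on every issue; overall, the authority prevails.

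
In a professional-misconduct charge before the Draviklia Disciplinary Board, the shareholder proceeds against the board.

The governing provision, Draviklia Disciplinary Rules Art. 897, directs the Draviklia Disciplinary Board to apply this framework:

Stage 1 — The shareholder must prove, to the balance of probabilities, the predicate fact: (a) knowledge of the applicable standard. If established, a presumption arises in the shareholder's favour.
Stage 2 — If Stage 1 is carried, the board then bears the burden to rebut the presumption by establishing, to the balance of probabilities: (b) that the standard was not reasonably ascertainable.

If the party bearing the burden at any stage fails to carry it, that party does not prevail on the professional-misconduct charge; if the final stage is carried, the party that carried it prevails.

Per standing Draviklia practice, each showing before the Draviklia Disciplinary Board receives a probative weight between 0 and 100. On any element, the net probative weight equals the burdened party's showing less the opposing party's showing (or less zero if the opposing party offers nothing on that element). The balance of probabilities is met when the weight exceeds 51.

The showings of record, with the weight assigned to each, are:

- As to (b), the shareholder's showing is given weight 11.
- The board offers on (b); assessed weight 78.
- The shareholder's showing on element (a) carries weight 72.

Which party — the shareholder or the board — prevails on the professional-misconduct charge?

At Stage 1 the shareholder must meet the balance of probabilities (weight exceeds 51): on (a) the weight is 72, which does exceed 51, so (a) meets the standard.
  All elements met. The burden passes to the board.
At Stage 2 the board must meet the balance of probabilities (weight exceeds 51): on (b) the weight is 78 less the opposing 11 gives net 67, which does exceed 51, so (b) meets the standard.
  The board carries the last stage.
All stages carried — the board prevails.

board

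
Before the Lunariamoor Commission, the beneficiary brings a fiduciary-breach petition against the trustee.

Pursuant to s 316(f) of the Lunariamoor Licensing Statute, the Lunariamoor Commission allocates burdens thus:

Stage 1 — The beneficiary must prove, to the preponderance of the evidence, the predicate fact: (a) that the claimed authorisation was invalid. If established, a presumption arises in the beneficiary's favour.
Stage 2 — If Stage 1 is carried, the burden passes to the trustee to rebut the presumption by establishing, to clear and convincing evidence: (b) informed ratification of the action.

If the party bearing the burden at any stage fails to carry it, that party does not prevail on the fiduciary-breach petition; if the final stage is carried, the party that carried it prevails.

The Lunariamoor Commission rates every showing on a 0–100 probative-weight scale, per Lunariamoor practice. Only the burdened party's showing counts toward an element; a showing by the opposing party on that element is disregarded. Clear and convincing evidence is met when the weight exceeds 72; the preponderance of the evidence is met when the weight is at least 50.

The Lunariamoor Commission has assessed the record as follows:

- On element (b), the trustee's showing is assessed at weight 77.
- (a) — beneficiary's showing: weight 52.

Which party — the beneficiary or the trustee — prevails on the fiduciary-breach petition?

At Stage 1 the beneficiary must meet the preponderance of the evidence (weight is at least 50): on (a) the weight is 52, ≥ 50, so (a) meets the standard.
  Stage 1 is satisfied; the onus moves to the trustee.
At Stage 2 the trustee must meet clear and convincing evidence (weight exceeds 72): on (b) the weight is 77, which does exceed 72, so (b) meets the standard.
  The trustee carries the last stage.
Every stage carried; the trustee prevails.

trustee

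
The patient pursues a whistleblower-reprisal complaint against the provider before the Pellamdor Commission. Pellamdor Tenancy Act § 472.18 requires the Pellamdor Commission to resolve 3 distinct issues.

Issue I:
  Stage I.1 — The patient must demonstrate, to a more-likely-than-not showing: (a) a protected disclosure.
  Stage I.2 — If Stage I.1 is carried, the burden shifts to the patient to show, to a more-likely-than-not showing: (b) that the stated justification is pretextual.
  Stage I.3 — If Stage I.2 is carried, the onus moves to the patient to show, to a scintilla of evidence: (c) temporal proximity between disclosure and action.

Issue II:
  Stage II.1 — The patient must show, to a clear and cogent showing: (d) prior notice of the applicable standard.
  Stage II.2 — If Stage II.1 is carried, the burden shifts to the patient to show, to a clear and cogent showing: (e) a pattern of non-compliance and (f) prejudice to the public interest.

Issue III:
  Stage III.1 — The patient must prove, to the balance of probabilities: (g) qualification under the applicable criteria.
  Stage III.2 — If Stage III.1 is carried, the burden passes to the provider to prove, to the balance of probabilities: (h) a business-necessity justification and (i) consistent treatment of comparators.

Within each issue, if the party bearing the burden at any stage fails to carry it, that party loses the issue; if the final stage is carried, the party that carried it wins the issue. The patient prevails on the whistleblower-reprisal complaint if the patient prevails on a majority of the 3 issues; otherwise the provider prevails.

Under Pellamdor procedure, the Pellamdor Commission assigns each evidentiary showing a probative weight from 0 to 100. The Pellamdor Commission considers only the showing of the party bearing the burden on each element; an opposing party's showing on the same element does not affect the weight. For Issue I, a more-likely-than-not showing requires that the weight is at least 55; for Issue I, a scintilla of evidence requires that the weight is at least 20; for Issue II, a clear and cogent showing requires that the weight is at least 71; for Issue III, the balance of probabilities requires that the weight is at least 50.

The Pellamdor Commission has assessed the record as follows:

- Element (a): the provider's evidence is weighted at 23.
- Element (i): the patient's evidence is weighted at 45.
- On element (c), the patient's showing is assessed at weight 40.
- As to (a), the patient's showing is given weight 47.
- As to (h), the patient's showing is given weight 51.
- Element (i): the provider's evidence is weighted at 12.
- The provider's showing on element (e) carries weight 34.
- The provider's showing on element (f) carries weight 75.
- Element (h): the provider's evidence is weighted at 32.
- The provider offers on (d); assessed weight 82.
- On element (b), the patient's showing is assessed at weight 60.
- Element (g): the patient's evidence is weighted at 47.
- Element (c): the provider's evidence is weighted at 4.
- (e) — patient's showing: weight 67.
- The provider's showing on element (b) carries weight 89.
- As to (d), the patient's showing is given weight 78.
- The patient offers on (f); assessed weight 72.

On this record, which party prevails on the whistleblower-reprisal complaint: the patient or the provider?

— Issue I —
At Stage I.1 the patient must meet a more-likely-than-not showing (weight is at least 55): on (a) the weight is 47 (the provider's 23 is given no effect), which does not reach 55, so (a) does not meet the standard.
  Stage I.1 not carried; the patient fails its burden.
The analysis ends at Stage I.1; the provider prevails on this issue.
— Issue II —
At Stage II.1 the patient must meet a clear and cogent showing (weight is at least 71): on (d) the weight is 78 (the provider's 82 is given no effect), ≥ 71, so (d) meets the standard.
  Stage II.1 is satisfied; the patient continues to bear the burden.
At Stage II.2 the patient must meet a clear and cogent showing (weight is at least 71): on (e) the weight is 67 (the provider's 34 is given no effect), which does not reach 71, so (e) does not meet the standard; on (f) the weight is 72 (the provider's 75 is given no effect), ≥ 71, so (f) meets the standard.
  Not every element is met, so the patient fails to carry Stage II.2.
The analysis ends at Stage II.2; the provider prevails on this issue.
— Issue III —
At Stage III.1 the patient must meet the balance of probabilities (weight is at least 50): on (g) the weight is 47, < 50, so (g) does not meet the standard.
  Not every element is met, so the patient fails to carry Stage III.1.
So the provider prevails on this issue.
Per-issue: Issue I → provider; Issue II → provider; Issue III → provider. The patient must prevail on a majority of issues; overall, the provider prevails.

provider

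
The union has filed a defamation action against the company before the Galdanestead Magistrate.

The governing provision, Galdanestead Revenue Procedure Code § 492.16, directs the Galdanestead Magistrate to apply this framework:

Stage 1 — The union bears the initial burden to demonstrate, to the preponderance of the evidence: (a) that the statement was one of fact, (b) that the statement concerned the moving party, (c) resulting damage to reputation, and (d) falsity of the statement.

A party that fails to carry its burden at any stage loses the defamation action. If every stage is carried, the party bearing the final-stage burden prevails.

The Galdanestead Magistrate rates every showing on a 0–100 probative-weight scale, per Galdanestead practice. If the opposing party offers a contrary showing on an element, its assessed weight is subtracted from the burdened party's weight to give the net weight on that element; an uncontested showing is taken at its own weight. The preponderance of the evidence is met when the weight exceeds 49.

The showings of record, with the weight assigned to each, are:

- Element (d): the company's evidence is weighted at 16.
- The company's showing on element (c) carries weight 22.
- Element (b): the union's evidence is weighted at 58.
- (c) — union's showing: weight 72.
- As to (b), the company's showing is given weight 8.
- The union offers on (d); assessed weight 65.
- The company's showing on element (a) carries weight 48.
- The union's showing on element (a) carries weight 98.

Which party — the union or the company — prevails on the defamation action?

company

Stage 1 — burden on union; standard: the preponderance of the evidence (weight exceeds 49).
    (a): 98 − 48 = 50 > 49 [met]
    (b): 58 − 8 = 50 > 49 [met]
    (c): 72 − 22 = 50 > 49 [met]
    (d): 65 − 16 = 49 ≤ 49 [not met]
  Stage 1 not carried; the union fails its burden.
The company prevails.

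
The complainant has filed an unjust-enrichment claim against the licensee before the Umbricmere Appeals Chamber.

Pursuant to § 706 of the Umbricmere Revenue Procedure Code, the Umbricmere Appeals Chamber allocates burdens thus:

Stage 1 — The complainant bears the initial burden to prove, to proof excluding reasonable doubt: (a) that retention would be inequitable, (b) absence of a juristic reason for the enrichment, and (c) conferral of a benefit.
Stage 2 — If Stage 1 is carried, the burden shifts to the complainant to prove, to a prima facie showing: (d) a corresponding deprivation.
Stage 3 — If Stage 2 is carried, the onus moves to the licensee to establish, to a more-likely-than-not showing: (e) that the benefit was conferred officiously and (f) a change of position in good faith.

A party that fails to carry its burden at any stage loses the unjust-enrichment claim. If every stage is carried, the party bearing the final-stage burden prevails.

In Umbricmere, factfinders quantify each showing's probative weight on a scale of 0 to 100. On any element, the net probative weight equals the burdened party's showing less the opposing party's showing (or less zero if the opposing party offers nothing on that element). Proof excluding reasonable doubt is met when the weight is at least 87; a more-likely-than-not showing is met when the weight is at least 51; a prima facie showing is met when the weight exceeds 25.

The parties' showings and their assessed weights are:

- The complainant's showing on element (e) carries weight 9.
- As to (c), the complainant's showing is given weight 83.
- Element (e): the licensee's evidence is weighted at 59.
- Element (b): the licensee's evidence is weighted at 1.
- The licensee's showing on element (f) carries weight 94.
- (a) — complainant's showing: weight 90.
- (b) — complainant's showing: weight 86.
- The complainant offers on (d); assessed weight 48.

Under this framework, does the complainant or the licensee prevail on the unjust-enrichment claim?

At Stage 1 the complainant must meet proof excluding reasonable doubt (weight is at least 87): on (a) the weight is 90, which does reach 87, so (a) meets the standard; on (b) the weight is 86 less the opposing 1 gives net 85, < 87, so (b) does not meet the standard; on (c) the weight is 83, which does not reach 87, so (c) does not meet the standard.
  Not every element is met, so the complainant fails to carry Stage 1.
The licensee prevails.

licensee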